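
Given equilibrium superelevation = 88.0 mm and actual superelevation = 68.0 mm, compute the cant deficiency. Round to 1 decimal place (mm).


Cant deficiency = equilibrium cant - actual cant
CD = 88.0 - 68.0
CD = 20.0 mm

20.0


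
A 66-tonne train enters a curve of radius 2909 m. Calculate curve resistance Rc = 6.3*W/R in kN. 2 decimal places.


Rc = 6.3 * W / R
Rc = 6.3 * 66 / 2909
Rc = 415.8 / 2909
Rc = 0.14 kN

0.14


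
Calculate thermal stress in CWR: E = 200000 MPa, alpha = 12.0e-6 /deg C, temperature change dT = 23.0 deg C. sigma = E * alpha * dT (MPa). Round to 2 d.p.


sigma = E * alpha * dT
sigma = 200000 * 12.0e-6 * 23.0
sigma = 2.4 * 23.0
sigma = 55.20 MPa

55.20


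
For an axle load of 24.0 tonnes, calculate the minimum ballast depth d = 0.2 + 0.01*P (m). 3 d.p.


d = 0.2 + 0.01 * 24.0
d = 0.2 + 0.24
d = 0.440 m

0.440


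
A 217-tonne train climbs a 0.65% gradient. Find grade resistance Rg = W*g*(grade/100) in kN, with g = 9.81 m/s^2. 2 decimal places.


Rg = W * 9.81 * grade / 100
Rg = 217 * 9.81 * 0.65 / 100
Rg = 2128.77 * 0.0065
Rg = 13.84 kN

13.84


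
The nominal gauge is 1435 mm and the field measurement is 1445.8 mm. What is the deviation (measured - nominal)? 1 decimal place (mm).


Deviation = measured - nominal
Deviation = 1445.8 - 1435
Deviation = 10.8 mm

10.8


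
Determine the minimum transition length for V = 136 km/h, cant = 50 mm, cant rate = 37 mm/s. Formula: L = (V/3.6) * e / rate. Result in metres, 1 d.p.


Convert speed: V = 136 / 3.6 = 37.7778 m/s
L = 37.7778 * 50 / 37
L = 1888.8889 / 37
L = 51.1 m

51.1


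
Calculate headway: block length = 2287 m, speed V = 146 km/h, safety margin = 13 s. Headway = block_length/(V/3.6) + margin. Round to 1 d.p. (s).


V = 146 / 3.6 = 40.5556 m/s
Block traversal time = 2287 / 40.5556 = 56.3918 s
Headway = 56.3918 + 13
Headway = 69.4 s

69.4


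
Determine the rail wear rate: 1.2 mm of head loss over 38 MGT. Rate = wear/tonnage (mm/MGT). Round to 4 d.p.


Wear rate = total wear / cumulative tonnage
Rate = 1.2 / 38
Rate = 0.0316 mm/MGT

0.0316


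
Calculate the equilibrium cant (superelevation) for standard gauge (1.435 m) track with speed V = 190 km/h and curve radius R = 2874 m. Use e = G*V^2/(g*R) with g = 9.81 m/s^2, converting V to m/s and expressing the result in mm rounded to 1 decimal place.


Convert speed: V = 190 / 3.6 = 52.7778 m/s
Apply formula: e = 1.435 * 52.7778^2 / (9.81 * 2874)
e = 1.435 * 2785.4938 / 28193.94
e = 0.141775 m = 141.8 mm

141.8


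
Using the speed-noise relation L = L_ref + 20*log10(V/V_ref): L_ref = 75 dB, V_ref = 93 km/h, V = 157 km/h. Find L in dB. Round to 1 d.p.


V/V_ref = 157 / 93 = 1.688172
log10(1.688172) = 0.227417
20 * 0.227417 = 4.5483
L = 75 + 4.5483 = 79.5 dB

79.5


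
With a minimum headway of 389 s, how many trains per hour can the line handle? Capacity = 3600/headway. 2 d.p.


Capacity = 3600 / headway
Capacity = 3600 / 389
Capacity = 9.25 trains/hour

9.25


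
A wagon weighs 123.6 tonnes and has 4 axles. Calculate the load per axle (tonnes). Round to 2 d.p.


Load per axle = total weight / number of axles
Load = 123.6 / 4
Load = 30.90 tonnes

30.90


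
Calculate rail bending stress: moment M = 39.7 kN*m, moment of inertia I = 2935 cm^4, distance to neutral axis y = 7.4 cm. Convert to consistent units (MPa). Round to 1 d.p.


Convert units:
M = 39.7 kN*m = 39700000 N*mm
y = 7.4 cm = 74 mm
I = 2935 cm^4 = 29350000 mm^4
sigma = 39700000 * 74 / 29350000
sigma = 100.1 MPa

100.1


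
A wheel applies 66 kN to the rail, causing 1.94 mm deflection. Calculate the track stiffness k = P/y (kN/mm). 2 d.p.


Track stiffness k = P / y
k = 66 / 1.94
k = 34.02 kN/mm

34.02


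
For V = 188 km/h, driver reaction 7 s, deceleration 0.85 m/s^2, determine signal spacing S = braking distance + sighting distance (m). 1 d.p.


V = 188 / 3.6 = 52.2222 m/s
Braking distance = 52.2222^2 / (2*0.85) = 1604.2121 m
Sighting distance = 52.2222 * 7 = 365.5556 m
S = 1604.2121 + 365.5556 = 1969.8 m

1969.8


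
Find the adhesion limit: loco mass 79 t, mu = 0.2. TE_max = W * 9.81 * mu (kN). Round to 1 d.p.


TE_max = W * g * mu
TE_max = 79 * 9.81 * 0.2
TE_max = 774.99 * 0.2
TE_max = 155.0 kN

155.0


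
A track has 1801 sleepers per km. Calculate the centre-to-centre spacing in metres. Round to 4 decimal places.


Spacing = 1000 m / number of sleepers
Spacing = 1000 / 1801
Spacing = 0.5552 m

0.5552


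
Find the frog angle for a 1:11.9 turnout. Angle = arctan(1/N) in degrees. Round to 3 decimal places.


1/N = 1/11.9 = 0.084034
angle = arctan(0.084034) = 0.083837 rad
angle = 0.083837 * 180/pi = 4.803 degrees

4.803


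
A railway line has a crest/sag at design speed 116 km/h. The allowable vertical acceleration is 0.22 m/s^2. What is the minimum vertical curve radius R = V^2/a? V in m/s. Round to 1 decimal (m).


Convert speed: V = 116 / 3.6 = 32.2222 m/s
V^2 = 1038.2716 m^2/s^2
R_v = 1038.2716 / 0.22
R_v = 4719.4 m

4719.4


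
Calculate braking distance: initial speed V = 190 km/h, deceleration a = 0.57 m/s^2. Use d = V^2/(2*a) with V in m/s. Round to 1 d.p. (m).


Convert speed: V = 190 / 3.6 = 52.7778 m/s
V^2 = 2785.4938
d = 2785.4938 / (2 * 0.57)
d = 2785.4938 / 1.14
d = 2443.4 m

2443.4


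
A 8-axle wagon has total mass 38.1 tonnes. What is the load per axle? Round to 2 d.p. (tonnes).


Load per axle = total weight / number of axles
Load = 38.1 / 8
Load = 4.76 tonnes

4.76


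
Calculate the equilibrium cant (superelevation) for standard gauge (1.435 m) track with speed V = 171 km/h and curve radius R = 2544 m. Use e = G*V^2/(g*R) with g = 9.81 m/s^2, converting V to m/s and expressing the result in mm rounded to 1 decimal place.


Convert speed: V = 171 / 3.6 = 47.5 m/s
Apply formula: e = 1.435 * 47.5^2 / (9.81 * 2544)
e = 1.435 * 2256.25 / 24956.64
e = 0.129734 m = 129.7 mm

129.7


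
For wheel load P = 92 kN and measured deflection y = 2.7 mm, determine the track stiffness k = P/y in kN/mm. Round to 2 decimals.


Track stiffness k = P / y
k = 92 / 2.7
k = 34.07 kN/mm

34.07


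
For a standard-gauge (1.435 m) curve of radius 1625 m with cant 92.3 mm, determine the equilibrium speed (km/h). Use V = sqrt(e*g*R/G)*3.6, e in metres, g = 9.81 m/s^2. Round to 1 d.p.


Convert cant: e = 92.3 mm = 0.0923 m
V_ms = sqrt(0.0923 * 9.81 * 1625 / 1.435)
V_ms = sqrt(1025.350087) = 32.0211 m/s
V = 32.0211 * 3.6 = 115.3 km/h

115.3


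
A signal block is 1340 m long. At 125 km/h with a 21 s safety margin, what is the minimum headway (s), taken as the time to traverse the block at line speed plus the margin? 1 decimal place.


V = 125 / 3.6 = 34.7222 m/s
Block traversal time = 1340 / 34.7222 = 38.592 s
Headway = 38.592 + 21
Headway = 59.6 s

59.6


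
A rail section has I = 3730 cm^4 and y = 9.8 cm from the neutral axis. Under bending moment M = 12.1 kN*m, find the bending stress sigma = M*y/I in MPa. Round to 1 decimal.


Convert units:
M = 12.1 kN*m = 12100000 N*mm
y = 9.8 cm = 98 mm
I = 3730 cm^4 = 37300000 mm^4
sigma = 12100000 * 98 / 37300000
sigma = 31.8 MPa

31.8


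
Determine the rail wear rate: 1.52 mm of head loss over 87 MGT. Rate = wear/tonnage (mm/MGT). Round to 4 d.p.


Wear rate = total wear / cumulative tonnage
Rate = 1.52 / 87
Rate = 0.0175 mm/MGT

0.0175


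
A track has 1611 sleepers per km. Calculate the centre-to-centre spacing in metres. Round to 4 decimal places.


Spacing = 1000 m / number of sleepers
Spacing = 1000 / 1611
Spacing = 0.6207 m

0.6207


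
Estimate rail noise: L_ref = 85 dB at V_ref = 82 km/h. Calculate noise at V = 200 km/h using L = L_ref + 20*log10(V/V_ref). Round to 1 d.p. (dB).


V/V_ref = 200 / 82 = 2.439024
log10(2.439024) = 0.387216
20 * 0.387216 = 7.7443
L = 85 + 7.7443 = 92.7 dB

92.7


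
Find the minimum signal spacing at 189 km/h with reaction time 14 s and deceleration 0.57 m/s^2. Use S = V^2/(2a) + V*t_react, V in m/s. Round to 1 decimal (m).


V = 189 / 3.6 = 52.5 m/s
Braking distance = 52.5^2 / (2*0.57) = 2417.7632 m
Sighting distance = 52.5 * 14 = 735.0 m
S = 2417.7632 + 735.0 = 3152.8 m

3152.8


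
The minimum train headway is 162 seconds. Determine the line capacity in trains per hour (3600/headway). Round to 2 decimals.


Capacity = 3600 / headway
Capacity = 3600 / 162
Capacity = 22.22 trains/hour

22.22


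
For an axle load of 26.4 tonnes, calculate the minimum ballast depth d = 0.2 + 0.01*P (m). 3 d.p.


d = 0.2 + 0.01 * 26.4
d = 0.2 + 0.264
d = 0.464 m

0.464


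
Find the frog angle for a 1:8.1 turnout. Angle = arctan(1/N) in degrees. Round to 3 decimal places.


1/N = 1/8.1 = 0.123457
angle = arctan(0.123457) = 0.122835 rad
angle = 0.122835 * 180/pi = 7.038 degrees

7.038


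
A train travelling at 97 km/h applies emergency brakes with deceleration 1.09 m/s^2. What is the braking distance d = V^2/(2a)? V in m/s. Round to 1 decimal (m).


Convert speed: V = 97 / 3.6 = 26.9444 m/s
V^2 = 726.0031
d = 726.0031 / (2 * 1.09)
d = 726.0031 / 2.18
d = 333.0 m

333.0


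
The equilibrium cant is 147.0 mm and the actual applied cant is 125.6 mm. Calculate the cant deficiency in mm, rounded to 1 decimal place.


Cant deficiency = equilibrium cant - actual cant
CD = 147.0 - 125.6
CD = 21.4 mm

21.4


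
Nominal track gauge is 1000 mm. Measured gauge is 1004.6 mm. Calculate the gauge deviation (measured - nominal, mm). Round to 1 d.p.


Deviation = measured - nominal
Deviation = 1004.6 - 1000
Deviation = 4.6 mm

4.6


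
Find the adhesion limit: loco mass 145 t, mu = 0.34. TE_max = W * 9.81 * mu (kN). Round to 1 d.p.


TE_max = W * g * mu
TE_max = 145 * 9.81 * 0.34
TE_max = 1422.45 * 0.34
TE_max = 483.6 kN

483.6


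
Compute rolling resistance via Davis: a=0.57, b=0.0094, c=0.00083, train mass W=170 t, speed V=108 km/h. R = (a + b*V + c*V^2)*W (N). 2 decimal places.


b*V = 0.0094 * 108 = 1.0152
c*V^2 = 0.00083 * 11664 = 9.68112
R_per_t = 0.57 + 1.0152 + 9.68112 = 11.26632 N/t
R_total = 11.26632 * 170 = 1915.27 N

1915.27


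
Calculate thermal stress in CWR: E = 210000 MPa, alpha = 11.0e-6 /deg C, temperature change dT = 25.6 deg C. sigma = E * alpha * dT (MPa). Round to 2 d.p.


sigma = E * alpha * dT
sigma = 210000 * 11.0e-6 * 25.6
sigma = 2.31 * 25.6
sigma = 59.14 MPa

59.14


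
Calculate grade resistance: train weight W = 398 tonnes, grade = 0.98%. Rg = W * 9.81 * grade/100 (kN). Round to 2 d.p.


Rg = W * 9.81 * grade / 100
Rg = 398 * 9.81 * 0.98 / 100
Rg = 3904.38 * 0.0098
Rg = 38.26 kN

38.26


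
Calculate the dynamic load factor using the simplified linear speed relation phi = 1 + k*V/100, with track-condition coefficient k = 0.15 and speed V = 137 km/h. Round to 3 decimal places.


phi = 1 + k * V / 100
phi = 1 + 0.15 * 137 / 100
phi = 1 + 0.2055
phi = 1.206

1.206


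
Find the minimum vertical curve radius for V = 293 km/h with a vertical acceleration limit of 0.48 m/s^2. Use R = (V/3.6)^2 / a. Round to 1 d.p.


Convert speed: V = 293 / 3.6 = 81.3889 m/s
V^2 = 6624.1512 m^2/s^2
R_v = 6624.1512 / 0.48
R_v = 13800.3 m

13800.3


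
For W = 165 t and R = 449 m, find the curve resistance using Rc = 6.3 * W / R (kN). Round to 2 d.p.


Rc = 6.3 * W / R
Rc = 6.3 * 165 / 449
Rc = 1039.5 / 449
Rc = 2.32 kN

2.32


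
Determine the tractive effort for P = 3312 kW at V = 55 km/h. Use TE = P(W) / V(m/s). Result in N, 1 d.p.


Convert: P = 3312 kW = 3312000 W
V = 55 / 3.6 = 15.2778 m/s
TE = 3312000 / 15.2778
TE = 216785.5 N

216785.5


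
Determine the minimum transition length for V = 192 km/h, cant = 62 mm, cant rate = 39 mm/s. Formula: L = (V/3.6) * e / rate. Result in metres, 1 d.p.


Convert speed: V = 192 / 3.6 = 53.3333 m/s
L = 53.3333 * 62 / 39
L = 3306.6667 / 39
L = 84.8 m

84.8


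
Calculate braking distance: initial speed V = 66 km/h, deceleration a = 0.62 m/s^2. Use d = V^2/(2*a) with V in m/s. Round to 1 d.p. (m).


Convert speed: V = 66 / 3.6 = 18.3333 m/s
V^2 = 336.1111
d = 336.1111 / (2 * 0.62)
d = 336.1111 / 1.24
d = 271.1 m

271.1


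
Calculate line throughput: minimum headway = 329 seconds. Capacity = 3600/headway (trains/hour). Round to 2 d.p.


Capacity = 3600 / headway
Capacity = 3600 / 329
Capacity = 10.94 trains/hour

10.94


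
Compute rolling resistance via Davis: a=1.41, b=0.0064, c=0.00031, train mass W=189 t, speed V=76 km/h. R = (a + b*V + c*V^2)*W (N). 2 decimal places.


b*V = 0.0064 * 76 = 0.4864
c*V^2 = 0.00031 * 5776 = 1.79056
R_per_t = 1.41 + 0.4864 + 1.79056 = 3.68696 N/t
R_total = 3.68696 * 189 = 696.84 N

696.84


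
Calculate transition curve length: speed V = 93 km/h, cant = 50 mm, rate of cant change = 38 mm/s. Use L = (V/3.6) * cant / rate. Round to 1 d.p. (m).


Convert speed: V = 93 / 3.6 = 25.8333 m/s
L = 25.8333 * 50 / 38
L = 1291.6667 / 38
L = 34.0 m

34.0


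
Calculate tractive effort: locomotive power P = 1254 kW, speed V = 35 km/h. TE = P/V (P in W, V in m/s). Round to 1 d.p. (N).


Convert: P = 1254 kW = 1254000 W
V = 35 / 3.6 = 9.7222 m/s
TE = 1254000 / 9.7222
TE = 128982.9 N

128982.9


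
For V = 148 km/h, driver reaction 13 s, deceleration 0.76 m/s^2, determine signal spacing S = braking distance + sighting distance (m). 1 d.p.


V = 148 / 3.6 = 41.1111 m/s
Braking distance = 41.1111^2 / (2*0.76) = 1111.9233 m
Sighting distance = 41.1111 * 13 = 534.4444 m
S = 1111.9233 + 534.4444 = 1646.4 m

1646.4


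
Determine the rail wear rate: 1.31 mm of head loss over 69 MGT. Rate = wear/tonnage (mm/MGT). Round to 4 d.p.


Wear rate = total wear / cumulative tonnage
Rate = 1.31 / 69
Rate = 0.0190 mm/MGT

0.0190


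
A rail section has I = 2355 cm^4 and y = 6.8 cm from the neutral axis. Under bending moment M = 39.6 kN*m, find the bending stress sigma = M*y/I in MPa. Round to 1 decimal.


Convert units:
M = 39.6 kN*m = 39600000 N*mm
y = 6.8 cm = 68 mm
I = 2355 cm^4 = 23550000 mm^4
sigma = 39600000 * 68 / 23550000
sigma = 114.3 MPa

114.3


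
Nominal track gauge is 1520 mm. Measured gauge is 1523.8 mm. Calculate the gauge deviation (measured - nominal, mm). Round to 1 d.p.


Deviation = measured - nominal
Deviation = 1523.8 - 1520
Deviation = 3.8 mm

3.8


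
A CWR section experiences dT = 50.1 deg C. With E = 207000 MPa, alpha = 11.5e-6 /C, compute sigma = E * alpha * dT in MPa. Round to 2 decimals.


sigma = E * alpha * dT
sigma = 207000 * 11.5e-6 * 50.1
sigma = 2.3805 * 50.1
sigma = 119.26 MPa

119.26


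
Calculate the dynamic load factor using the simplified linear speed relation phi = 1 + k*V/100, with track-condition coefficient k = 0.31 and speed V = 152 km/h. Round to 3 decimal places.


phi = 1 + k * V / 100
phi = 1 + 0.31 * 152 / 100
phi = 1 + 0.4712
phi = 1.471

1.471


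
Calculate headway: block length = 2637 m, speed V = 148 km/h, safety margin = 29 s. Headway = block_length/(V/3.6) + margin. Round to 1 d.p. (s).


V = 148 / 3.6 = 41.1111 m/s
Block traversal time = 2637 / 41.1111 = 64.1432 s
Headway = 64.1432 + 29
Headway = 93.1 s

93.1


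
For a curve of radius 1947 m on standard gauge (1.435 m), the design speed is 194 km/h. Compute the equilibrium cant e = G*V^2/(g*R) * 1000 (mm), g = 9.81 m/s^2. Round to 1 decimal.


Convert speed: V = 194 / 3.6 = 53.8889 m/s
Apply formula: e = 1.435 * 53.8889^2 / (9.81 * 1947)
e = 1.435 * 2904.0123 / 19100.07
e = 0.21818 m = 218.2 mm

218.2


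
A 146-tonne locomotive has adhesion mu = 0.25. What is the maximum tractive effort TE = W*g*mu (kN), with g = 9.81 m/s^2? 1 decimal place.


TE_max = W * g * mu
TE_max = 146 * 9.81 * 0.25
TE_max = 1432.26 * 0.25
TE_max = 358.1 kN

358.1


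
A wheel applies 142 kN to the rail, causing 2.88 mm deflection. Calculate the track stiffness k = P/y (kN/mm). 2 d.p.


Track stiffness k = P / y
k = 142 / 2.88
k = 49.31 kN/mm

49.31


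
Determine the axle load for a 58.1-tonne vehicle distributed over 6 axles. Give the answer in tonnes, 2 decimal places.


Load per axle = total weight / number of axles
Load = 58.1 / 6
Load = 9.68 tonnes

9.68


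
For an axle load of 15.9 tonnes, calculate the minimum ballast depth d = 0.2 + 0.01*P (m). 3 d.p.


d = 0.2 + 0.01 * 15.9
d = 0.2 + 0.159
d = 0.359 m

0.359


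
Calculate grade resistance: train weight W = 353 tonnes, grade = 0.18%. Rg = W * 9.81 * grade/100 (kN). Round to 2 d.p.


Rg = W * 9.81 * grade / 100
Rg = 353 * 9.81 * 0.18 / 100
Rg = 3462.93 * 0.0018
Rg = 6.23 kN

6.23


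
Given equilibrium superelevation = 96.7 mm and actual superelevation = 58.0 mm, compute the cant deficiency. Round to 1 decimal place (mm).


Cant deficiency = equilibrium cant - actual cant
CD = 96.7 - 58.0
CD = 38.7 mm

38.7


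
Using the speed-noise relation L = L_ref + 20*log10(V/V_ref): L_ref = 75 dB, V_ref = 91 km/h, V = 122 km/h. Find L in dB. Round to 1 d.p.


V/V_ref = 122 / 91 = 1.340659
log10(1.340659) = 0.127318
20 * 0.127318 = 2.5464
L = 75 + 2.5464 = 77.5 dB

77.5


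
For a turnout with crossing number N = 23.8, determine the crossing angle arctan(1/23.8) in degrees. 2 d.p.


1/N = 1/23.8 = 0.042017
angle = arctan(0.042017) = 0.041992 rad
angle = 0.041992 * 180/pi = 2.41 degrees

2.41


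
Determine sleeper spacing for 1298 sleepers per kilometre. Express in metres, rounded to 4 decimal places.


Spacing = 1000 m / number of sleepers
Spacing = 1000 / 1298
Spacing = 0.7704 m

0.7704


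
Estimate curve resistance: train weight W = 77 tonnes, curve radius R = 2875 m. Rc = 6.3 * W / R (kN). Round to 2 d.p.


Rc = 6.3 * W / R
Rc = 6.3 * 77 / 2875
Rc = 485.1 / 2875
Rc = 0.17 kN

0.17


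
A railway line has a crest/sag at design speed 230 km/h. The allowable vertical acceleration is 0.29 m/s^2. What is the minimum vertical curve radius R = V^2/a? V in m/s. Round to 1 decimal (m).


Convert speed: V = 230 / 3.6 = 63.8889 m/s
V^2 = 4081.7901 m^2/s^2
R_v = 4081.7901 / 0.29
R_v = 14075.1 m

14075.1


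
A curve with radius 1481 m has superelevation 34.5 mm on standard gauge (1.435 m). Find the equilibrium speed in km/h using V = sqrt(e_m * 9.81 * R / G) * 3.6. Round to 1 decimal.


Convert cant: e = 34.5 mm = 0.0345 m
V_ms = sqrt(0.0345 * 9.81 * 1481 / 1.435)
V_ms = sqrt(349.294108) = 18.6894 m/s
V = 18.6894 * 3.6 = 67.3 km/h

67.3


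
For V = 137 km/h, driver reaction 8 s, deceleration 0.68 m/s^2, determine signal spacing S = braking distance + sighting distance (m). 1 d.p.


V = 137 / 3.6 = 38.0556 m/s
Braking distance = 38.0556^2 / (2*0.68) = 1064.8716 m
Sighting distance = 38.0556 * 8 = 304.4444 m
S = 1064.8716 + 304.4444 = 1369.3 m

1369.3


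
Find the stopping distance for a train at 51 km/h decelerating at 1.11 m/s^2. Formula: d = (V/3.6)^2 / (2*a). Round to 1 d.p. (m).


Convert speed: V = 51 / 3.6 = 14.1667 m/s
V^2 = 200.6944
d = 200.6944 / (2 * 1.11)
d = 200.6944 / 2.22
d = 90.4 m

90.4


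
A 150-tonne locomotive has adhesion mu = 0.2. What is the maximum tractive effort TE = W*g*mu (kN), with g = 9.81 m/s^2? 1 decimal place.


TE_max = W * g * mu
TE_max = 150 * 9.81 * 0.2
TE_max = 1471.5 * 0.2
TE_max = 294.3 kN

294.3


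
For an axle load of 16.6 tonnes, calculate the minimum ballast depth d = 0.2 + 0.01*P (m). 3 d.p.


d = 0.2 + 0.01 * 16.6
d = 0.2 + 0.166
d = 0.366 m

0.366


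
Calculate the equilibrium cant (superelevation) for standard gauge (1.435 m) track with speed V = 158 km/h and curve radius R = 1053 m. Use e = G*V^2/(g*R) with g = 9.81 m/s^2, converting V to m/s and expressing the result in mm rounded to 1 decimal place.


Convert speed: V = 158 / 3.6 = 43.8889 m/s
Apply formula: e = 1.435 * 43.8889^2 / (9.81 * 1053)
e = 1.435 * 1926.2346 / 10329.93
e = 0.267586 m = 267.6 mm

267.6


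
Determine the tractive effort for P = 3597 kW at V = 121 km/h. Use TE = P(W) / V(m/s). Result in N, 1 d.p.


Convert: P = 3597 kW = 3597000 W
V = 121 / 3.6 = 33.6111 m/s
TE = 3597000 / 33.6111
TE = 107018.2 N

107018.2


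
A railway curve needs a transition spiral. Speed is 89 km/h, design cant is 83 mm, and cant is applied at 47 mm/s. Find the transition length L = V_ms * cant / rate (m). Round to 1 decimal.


Convert speed: V = 89 / 3.6 = 24.7222 m/s
L = 24.7222 * 83 / 47
L = 2051.9444 / 47
L = 43.7 m

43.7


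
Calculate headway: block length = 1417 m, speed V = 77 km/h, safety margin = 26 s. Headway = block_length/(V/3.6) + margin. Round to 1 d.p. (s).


V = 77 / 3.6 = 21.3889 m/s
Block traversal time = 1417 / 21.3889 = 66.2494 s
Headway = 66.2494 + 26
Headway = 92.2 s

92.2


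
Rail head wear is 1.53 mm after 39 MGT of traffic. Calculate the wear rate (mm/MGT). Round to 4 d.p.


Wear rate = total wear / cumulative tonnage
Rate = 1.53 / 39
Rate = 0.0392 mm/MGT

0.0392


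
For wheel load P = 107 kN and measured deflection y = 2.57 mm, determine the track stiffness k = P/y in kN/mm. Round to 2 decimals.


Track stiffness k = P / y
k = 107 / 2.57
k = 41.63 kN/mm

41.63


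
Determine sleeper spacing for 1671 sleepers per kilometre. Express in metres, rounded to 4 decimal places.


Spacing = 1000 m / number of sleepers
Spacing = 1000 / 1671
Spacing = 0.5984 m

0.5984


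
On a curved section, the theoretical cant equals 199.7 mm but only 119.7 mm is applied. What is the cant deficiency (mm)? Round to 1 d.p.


Cant deficiency = equilibrium cant - actual cant
CD = 199.7 - 119.7
CD = 80.0 mm

80.0


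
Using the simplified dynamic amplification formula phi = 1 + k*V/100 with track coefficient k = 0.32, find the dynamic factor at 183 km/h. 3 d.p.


phi = 1 + k * V / 100
phi = 1 + 0.32 * 183 / 100
phi = 1 + 0.5856
phi = 1.586

1.586


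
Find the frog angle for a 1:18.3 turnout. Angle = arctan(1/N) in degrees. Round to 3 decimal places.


1/N = 1/18.3 = 0.054645
angle = arctan(0.054645) = 0.054591 rad
angle = 0.054591 * 180/pi = 3.128 degrees

3.128


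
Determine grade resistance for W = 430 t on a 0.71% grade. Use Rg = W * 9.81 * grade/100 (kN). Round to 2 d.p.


Rg = W * 9.81 * grade / 100
Rg = 430 * 9.81 * 0.71 / 100
Rg = 4218.3 * 0.0071
Rg = 29.95 kN

29.95


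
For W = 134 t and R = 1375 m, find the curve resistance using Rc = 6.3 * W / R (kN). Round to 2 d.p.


Rc = 6.3 * W / R
Rc = 6.3 * 134 / 1375
Rc = 844.2 / 1375
Rc = 0.61 kN

0.61


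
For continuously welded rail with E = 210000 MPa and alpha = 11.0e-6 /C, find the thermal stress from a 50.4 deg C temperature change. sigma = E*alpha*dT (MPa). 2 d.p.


sigma = E * alpha * dT
sigma = 210000 * 11.0e-6 * 50.4
sigma = 2.31 * 50.4
sigma = 116.42 MPa

116.42


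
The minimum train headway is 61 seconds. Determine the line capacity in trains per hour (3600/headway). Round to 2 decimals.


Capacity = 3600 / headway
Capacity = 3600 / 61
Capacity = 59.02 trains/hour

59.02


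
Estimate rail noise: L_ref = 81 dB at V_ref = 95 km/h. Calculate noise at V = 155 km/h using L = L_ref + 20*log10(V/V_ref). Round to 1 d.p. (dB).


V/V_ref = 155 / 95 = 1.631579
log10(1.631579) = 0.212608
20 * 0.212608 = 4.2522
L = 81 + 4.2522 = 85.3 dB

85.3


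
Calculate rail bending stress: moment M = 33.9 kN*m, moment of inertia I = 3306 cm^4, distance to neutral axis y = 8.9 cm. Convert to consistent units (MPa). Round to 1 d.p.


Convert units:
M = 33.9 kN*m = 33900000 N*mm
y = 8.9 cm = 89 mm
I = 3306 cm^4 = 33060000 mm^4
sigma = 33900000 * 89 / 33060000
sigma = 91.3 MPa

91.3


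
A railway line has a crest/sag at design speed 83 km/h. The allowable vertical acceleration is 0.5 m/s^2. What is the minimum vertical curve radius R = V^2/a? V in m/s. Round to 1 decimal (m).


Convert speed: V = 83 / 3.6 = 23.0556 m/s
V^2 = 531.5586 m^2/s^2
R_v = 531.5586 / 0.5
R_v = 1063.1 m

1063.1


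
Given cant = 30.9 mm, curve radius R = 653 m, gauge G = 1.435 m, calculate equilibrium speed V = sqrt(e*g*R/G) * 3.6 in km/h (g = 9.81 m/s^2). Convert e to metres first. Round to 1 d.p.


Convert cant: e = 30.9 mm = 0.0309 m
V_ms = sqrt(0.0309 * 9.81 * 653 / 1.435)
V_ms = sqrt(137.939538) = 11.7448 m/s
V = 11.7448 * 3.6 = 42.3 km/h

42.3


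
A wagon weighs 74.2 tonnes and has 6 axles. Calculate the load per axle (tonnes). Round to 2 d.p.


Load per axle = total weight / number of axles
Load = 74.2 / 6
Load = 12.37 tonnes

12.37


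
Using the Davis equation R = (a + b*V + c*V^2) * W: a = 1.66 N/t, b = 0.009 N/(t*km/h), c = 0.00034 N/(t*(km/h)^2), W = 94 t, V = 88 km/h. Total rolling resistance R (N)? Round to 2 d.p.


b*V = 0.009 * 88 = 0.792
c*V^2 = 0.00034 * 7744 = 2.63296
R_per_t = 1.66 + 0.792 + 2.63296 = 5.08496 N/t
R_total = 5.08496 * 94 = 477.99 N

477.99


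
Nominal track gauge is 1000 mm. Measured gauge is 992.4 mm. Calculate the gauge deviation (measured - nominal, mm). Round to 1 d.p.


Deviation = measured - nominal
Deviation = 992.4 - 1000
Deviation = -7.6 mm

-7.6


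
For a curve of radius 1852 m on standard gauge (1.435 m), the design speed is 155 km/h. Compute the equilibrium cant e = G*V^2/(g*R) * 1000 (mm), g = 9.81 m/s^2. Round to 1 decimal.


Convert speed: V = 155 / 3.6 = 43.0556 m/s
Apply formula: e = 1.435 * 43.0556^2 / (9.81 * 1852)
e = 1.435 * 1853.7809 / 18168.12
e = 0.14642 m = 146.4 mm

146.4


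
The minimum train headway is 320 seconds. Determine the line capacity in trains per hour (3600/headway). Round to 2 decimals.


Capacity = 3600 / headway
Capacity = 3600 / 320
Capacity = 11.25 trains/hour

11.25


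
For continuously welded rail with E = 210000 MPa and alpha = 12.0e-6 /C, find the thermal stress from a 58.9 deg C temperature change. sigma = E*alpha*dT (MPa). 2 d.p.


sigma = E * alpha * dT
sigma = 210000 * 12.0e-6 * 58.9
sigma = 2.52 * 58.9
sigma = 148.43 MPa

148.43


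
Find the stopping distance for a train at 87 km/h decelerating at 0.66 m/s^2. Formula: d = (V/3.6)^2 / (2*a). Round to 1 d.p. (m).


Convert speed: V = 87 / 3.6 = 24.1667 m/s
V^2 = 584.0278
d = 584.0278 / (2 * 0.66)
d = 584.0278 / 1.32
d = 442.4 m

442.4


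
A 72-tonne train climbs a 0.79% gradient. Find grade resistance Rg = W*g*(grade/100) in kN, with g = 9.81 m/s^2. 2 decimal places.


Rg = W * 9.81 * grade / 100
Rg = 72 * 9.81 * 0.79 / 100
Rg = 706.32 * 0.0079
Rg = 5.58 kN

5.58


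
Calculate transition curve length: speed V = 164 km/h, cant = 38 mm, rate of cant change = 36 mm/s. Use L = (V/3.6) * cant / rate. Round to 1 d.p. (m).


Convert speed: V = 164 / 3.6 = 45.5556 m/s
L = 45.5556 * 38 / 36
L = 1731.1111 / 36
L = 48.1 m

48.1


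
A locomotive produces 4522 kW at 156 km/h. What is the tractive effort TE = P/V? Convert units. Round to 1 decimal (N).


Convert: P = 4522 kW = 4522000 W
V = 156 / 3.6 = 43.3333 m/s
TE = 4522000 / 43.3333
TE = 104353.8 N

104353.8


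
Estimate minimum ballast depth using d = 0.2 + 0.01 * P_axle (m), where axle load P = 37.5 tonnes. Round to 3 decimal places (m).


d = 0.2 + 0.01 * 37.5
d = 0.2 + 0.375
d = 0.575 m

0.575


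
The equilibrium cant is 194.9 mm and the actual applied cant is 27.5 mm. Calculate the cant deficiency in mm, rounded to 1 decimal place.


Cant deficiency = equilibrium cant - actual cant
CD = 194.9 - 27.5
CD = 167.4 mm

167.4


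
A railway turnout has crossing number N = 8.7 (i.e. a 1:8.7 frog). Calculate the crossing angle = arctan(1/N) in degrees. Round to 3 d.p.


1/N = 1/8.7 = 0.114943
angle = arctan(0.114943) = 0.11444 rad
angle = 0.11444 * 180/pi = 6.557 degrees

6.557


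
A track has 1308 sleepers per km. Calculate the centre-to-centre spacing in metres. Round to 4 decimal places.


Spacing = 1000 m / number of sleepers
Spacing = 1000 / 1308
Spacing = 0.7645 m

0.7645


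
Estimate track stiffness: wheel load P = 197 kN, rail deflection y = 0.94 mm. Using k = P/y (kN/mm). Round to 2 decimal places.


Track stiffness k = P / y
k = 197 / 0.94
k = 209.57 kN/mm

209.57


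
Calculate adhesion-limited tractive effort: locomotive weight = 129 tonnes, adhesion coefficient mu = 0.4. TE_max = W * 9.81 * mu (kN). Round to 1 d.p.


TE_max = W * g * mu
TE_max = 129 * 9.81 * 0.4
TE_max = 1265.49 * 0.4
TE_max = 506.2 kN

506.2


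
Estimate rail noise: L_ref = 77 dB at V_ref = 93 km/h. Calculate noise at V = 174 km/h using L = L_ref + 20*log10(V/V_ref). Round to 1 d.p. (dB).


V/V_ref = 174 / 93 = 1.870968
log10(1.870968) = 0.272066
20 * 0.272066 = 5.4413
L = 77 + 5.4413 = 82.4 dB

82.4


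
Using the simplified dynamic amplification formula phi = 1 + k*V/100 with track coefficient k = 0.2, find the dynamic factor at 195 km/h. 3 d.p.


phi = 1 + k * V / 100
phi = 1 + 0.2 * 195 / 100
phi = 1 + 0.39
phi = 1.390

1.390


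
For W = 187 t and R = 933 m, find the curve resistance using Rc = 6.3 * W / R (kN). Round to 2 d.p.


Rc = 6.3 * W / R
Rc = 6.3 * 187 / 933
Rc = 1178.1 / 933
Rc = 1.26 kN

1.26


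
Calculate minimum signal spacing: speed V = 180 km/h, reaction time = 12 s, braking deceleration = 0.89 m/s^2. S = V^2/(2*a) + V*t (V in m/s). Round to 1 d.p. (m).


V = 180 / 3.6 = 50.0 m/s
Braking distance = 50.0^2 / (2*0.89) = 1404.4944 m
Sighting distance = 50.0 * 12 = 600.0 m
S = 1404.4944 + 600.0 = 2004.5 m

2004.5


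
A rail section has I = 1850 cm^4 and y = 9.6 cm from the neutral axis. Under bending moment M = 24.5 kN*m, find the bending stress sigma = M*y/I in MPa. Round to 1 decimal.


Convert units:
M = 24.5 kN*m = 24500000 N*mm
y = 9.6 cm = 96 mm
I = 1850 cm^4 = 18500000 mm^4
sigma = 24500000 * 96 / 18500000
sigma = 127.1 MPa

127.1


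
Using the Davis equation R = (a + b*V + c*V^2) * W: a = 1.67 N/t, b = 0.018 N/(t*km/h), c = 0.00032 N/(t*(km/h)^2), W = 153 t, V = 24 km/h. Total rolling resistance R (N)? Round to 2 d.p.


b*V = 0.018 * 24 = 0.432
c*V^2 = 0.00032 * 576 = 0.18432
R_per_t = 1.67 + 0.432 + 0.18432 = 2.28632 N/t
R_total = 2.28632 * 153 = 349.81 N

349.81


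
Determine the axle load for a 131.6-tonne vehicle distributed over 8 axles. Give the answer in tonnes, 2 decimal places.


Load per axle = total weight / number of axles
Load = 131.6 / 8
Load = 16.45 tonnes

16.45


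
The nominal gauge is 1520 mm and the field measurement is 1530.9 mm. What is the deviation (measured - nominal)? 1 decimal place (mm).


Deviation = measured - nominal
Deviation = 1530.9 - 1520
Deviation = 10.9 mm

10.9


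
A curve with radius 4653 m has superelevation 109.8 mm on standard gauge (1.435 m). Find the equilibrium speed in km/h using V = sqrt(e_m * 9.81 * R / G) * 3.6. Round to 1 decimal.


Convert cant: e = 109.8 mm = 0.1098 m
V_ms = sqrt(0.1098 * 9.81 * 4653 / 1.435)
V_ms = sqrt(3492.629348) = 59.0985 m/s
V = 59.0985 * 3.6 = 212.8 km/h

212.8


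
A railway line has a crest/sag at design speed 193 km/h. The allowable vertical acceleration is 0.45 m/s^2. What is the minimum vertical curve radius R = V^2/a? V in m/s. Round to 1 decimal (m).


Convert speed: V = 193 / 3.6 = 53.6111 m/s
V^2 = 2874.1512 m^2/s^2
R_v = 2874.1512 / 0.45
R_v = 6387.0 m

6387.0


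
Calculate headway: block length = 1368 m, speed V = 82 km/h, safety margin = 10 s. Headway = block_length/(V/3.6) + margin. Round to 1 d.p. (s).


V = 82 / 3.6 = 22.7778 m/s
Block traversal time = 1368 / 22.7778 = 60.0585 s
Headway = 60.0585 + 10
Headway = 70.1 s

70.1


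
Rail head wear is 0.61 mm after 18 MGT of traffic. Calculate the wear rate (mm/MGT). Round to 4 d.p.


Wear rate = total wear / cumulative tonnage
Rate = 0.61 / 18
Rate = 0.0339 mm/MGT

0.0339


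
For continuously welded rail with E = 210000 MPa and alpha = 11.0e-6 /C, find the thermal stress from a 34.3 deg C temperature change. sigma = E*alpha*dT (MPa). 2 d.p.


sigma = E * alpha * dT
sigma = 210000 * 11.0e-6 * 34.3
sigma = 2.31 * 34.3
sigma = 79.23 MPa

79.23


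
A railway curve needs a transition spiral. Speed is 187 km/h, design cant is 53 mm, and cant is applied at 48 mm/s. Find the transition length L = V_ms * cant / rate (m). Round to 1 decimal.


Convert speed: V = 187 / 3.6 = 51.9444 m/s
L = 51.9444 * 53 / 48
L = 2753.0556 / 48
L = 57.4 m

57.4


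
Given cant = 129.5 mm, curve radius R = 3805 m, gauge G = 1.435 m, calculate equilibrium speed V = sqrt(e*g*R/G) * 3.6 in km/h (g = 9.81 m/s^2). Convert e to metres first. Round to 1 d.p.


Convert cant: e = 129.5 mm = 0.1295 m
V_ms = sqrt(0.1295 * 9.81 * 3805 / 1.435)
V_ms = sqrt(3368.538659) = 58.0391 m/s
V = 58.0391 * 3.6 = 208.9 km/h

208.9


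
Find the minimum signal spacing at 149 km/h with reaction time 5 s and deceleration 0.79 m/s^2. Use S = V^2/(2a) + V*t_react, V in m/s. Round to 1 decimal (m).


V = 149 / 3.6 = 41.3889 m/s
Braking distance = 41.3889^2 / (2*0.79) = 1084.2026 m
Sighting distance = 41.3889 * 5 = 206.9444 m
S = 1084.2026 + 206.9444 = 1291.1 m

1291.1


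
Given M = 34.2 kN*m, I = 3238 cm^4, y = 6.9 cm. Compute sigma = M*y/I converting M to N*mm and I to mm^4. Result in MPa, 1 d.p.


Convert units:
M = 34.2 kN*m = 34200000 N*mm
y = 6.9 cm = 69 mm
I = 3238 cm^4 = 32380000 mm^4
sigma = 34200000 * 69 / 32380000
sigma = 72.9 MPa

72.9


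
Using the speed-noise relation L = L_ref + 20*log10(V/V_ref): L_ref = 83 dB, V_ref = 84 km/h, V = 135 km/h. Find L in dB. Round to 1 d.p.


V/V_ref = 135 / 84 = 1.607143
log10(1.607143) = 0.206054
20 * 0.206054 = 4.1211
L = 83 + 4.1211 = 87.1 dB

87.1


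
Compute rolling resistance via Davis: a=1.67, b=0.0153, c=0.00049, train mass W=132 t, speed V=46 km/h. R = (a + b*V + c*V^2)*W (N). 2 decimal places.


b*V = 0.0153 * 46 = 0.7038
c*V^2 = 0.00049 * 2116 = 1.03684
R_per_t = 1.67 + 0.7038 + 1.03684 = 3.41064 N/t
R_total = 3.41064 * 132 = 450.20 N

450.20


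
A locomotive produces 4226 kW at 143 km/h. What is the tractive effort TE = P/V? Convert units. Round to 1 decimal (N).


Convert: P = 4226 kW = 4226000 W
V = 143 / 3.6 = 39.7222 m/s
TE = 4226000 / 39.7222
TE = 106388.8 N

106388.8


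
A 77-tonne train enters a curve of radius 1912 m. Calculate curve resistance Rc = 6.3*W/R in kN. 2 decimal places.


Rc = 6.3 * W / R
Rc = 6.3 * 77 / 1912
Rc = 485.1 / 1912
Rc = 0.25 kN

0.25


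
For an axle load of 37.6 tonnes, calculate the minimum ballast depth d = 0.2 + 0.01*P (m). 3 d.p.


d = 0.2 + 0.01 * 37.6
d = 0.2 + 0.376
d = 0.576 m

0.576


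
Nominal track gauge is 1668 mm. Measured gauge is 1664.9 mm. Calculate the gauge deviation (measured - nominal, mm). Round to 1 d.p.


Deviation = measured - nominal
Deviation = 1664.9 - 1668
Deviation = -3.1 mm

-3.1


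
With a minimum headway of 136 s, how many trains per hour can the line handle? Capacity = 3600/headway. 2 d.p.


Capacity = 3600 / headway
Capacity = 3600 / 136
Capacity = 26.47 trains/hour

26.47


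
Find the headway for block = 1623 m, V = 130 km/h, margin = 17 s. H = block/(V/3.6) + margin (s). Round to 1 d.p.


V = 130 / 3.6 = 36.1111 m/s
Block traversal time = 1623 / 36.1111 = 44.9446 s
Headway = 44.9446 + 17
Headway = 61.9 s

61.9


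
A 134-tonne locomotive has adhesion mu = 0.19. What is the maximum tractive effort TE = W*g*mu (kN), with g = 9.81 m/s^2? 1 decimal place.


TE_max = W * g * mu
TE_max = 134 * 9.81 * 0.19
TE_max = 1314.54 * 0.19
TE_max = 249.8 kN

249.8


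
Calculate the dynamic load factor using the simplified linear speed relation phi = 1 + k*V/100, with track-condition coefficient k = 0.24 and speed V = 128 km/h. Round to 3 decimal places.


phi = 1 + k * V / 100
phi = 1 + 0.24 * 128 / 100
phi = 1 + 0.3072
phi = 1.307

1.307


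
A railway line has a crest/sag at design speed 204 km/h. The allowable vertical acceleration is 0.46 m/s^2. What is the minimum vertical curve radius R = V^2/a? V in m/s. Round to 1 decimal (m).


Convert speed: V = 204 / 3.6 = 56.6667 m/s
V^2 = 3211.1111 m^2/s^2
R_v = 3211.1111 / 0.46
R_v = 6980.7 m

6980.7


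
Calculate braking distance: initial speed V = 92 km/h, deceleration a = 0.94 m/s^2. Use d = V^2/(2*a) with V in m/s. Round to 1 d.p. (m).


Convert speed: V = 92 / 3.6 = 25.5556 m/s
V^2 = 653.0864
d = 653.0864 / (2 * 0.94)
d = 653.0864 / 1.88
d = 347.4 m

347.4


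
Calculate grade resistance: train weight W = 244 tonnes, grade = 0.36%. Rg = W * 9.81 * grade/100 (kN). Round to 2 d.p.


Rg = W * 9.81 * grade / 100
Rg = 244 * 9.81 * 0.36 / 100
Rg = 2393.64 * 0.0036
Rg = 8.62 kN

8.62


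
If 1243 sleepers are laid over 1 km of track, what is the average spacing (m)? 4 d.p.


Spacing = 1000 m / number of sleepers
Spacing = 1000 / 1243
Spacing = 0.8045 m

0.8045


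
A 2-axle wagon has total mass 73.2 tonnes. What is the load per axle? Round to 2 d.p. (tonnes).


Load per axle = total weight / number of axles
Load = 73.2 / 2
Load = 36.60 tonnes

36.60


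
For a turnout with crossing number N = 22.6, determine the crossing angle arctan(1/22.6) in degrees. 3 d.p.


1/N = 1/22.6 = 0.044248
angle = arctan(0.044248) = 0.044219 rad
angle = 0.044219 * 180/pi = 2.534 degrees

2.534


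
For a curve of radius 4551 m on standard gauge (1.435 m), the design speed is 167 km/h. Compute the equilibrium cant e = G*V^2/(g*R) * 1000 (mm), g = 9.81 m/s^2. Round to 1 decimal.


Convert speed: V = 167 / 3.6 = 46.3889 m/s
Apply formula: e = 1.435 * 46.3889^2 / (9.81 * 4551)
e = 1.435 * 2151.929 / 44645.31
e = 0.069168 m = 69.2 mm

69.2


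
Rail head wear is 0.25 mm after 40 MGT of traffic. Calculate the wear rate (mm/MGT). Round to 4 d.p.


Wear rate = total wear / cumulative tonnage
Rate = 0.25 / 40
Rate = 0.0063 mm/MGT

0.0063


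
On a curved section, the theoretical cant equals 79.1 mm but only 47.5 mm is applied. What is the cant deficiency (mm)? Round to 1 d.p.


Cant deficiency = equilibrium cant - actual cant
CD = 79.1 - 47.5
CD = 31.6 mm

31.6


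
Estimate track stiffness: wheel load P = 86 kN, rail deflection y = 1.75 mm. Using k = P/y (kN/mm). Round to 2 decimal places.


Track stiffness k = P / y
k = 86 / 1.75
k = 49.14 kN/mm

49.14


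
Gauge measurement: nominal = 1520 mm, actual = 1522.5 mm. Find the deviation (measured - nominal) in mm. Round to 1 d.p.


Deviation = measured - nominal
Deviation = 1522.5 - 1520
Deviation = 2.5 mm

2.5


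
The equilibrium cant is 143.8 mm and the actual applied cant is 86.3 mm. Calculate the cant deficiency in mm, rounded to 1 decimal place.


Cant deficiency = equilibrium cant - actual cant
CD = 143.8 - 86.3
CD = 57.5 mm

57.5


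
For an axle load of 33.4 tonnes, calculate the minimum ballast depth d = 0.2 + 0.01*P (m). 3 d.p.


d = 0.2 + 0.01 * 33.4
d = 0.2 + 0.334
d = 0.534 m

0.534


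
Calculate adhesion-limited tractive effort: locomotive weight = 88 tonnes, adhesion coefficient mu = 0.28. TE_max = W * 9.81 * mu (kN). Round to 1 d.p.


TE_max = W * g * mu
TE_max = 88 * 9.81 * 0.28
TE_max = 863.28 * 0.28
TE_max = 241.7 kN

241.7


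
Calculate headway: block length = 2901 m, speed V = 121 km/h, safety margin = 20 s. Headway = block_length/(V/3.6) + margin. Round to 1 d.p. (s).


V = 121 / 3.6 = 33.6111 m/s
Block traversal time = 2901 / 33.6111 = 86.3107 s
Headway = 86.3107 + 20
Headway = 106.3 s

106.3


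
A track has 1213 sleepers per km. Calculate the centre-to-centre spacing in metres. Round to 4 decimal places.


Spacing = 1000 m / number of sleepers
Spacing = 1000 / 1213
Spacing = 0.8244 m

0.8244


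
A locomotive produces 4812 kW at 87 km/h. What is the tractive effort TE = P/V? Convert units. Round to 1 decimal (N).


Convert: P = 4812 kW = 4812000 W
V = 87 / 3.6 = 24.1667 m/s
TE = 4812000 / 24.1667
TE = 199117.2 N

199117.2


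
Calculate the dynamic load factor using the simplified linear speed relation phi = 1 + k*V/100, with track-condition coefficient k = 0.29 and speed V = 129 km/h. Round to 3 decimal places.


phi = 1 + k * V / 100
phi = 1 + 0.29 * 129 / 100
phi = 1 + 0.3741
phi = 1.374

1.374


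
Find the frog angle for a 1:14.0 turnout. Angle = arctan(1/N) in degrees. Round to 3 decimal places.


1/N = 1/14.0 = 0.071429
angle = arctan(0.071429) = 0.071307 rad
angle = 0.071307 * 180/pi = 4.086 degrees

4.086
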